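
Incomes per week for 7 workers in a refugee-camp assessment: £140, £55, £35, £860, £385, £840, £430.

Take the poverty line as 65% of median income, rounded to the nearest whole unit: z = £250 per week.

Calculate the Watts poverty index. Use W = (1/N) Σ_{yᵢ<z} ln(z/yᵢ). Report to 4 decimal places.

Below the line: £35, £55, £140 (q = 3 of N = 7).
Log shortfalls: ln(250/35) = 1.9661; ln(250/55) = 1.5141; ln(250/140) = 0.5798.
W = 4.060059 / 7 = 0.5800.

0.5800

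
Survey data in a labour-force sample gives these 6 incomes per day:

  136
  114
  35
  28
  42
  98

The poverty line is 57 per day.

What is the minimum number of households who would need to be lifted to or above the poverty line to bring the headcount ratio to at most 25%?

Currently q = 3 of N = 6 are below the line (H = 0.500).
A headcount ratio of at most 25% allows at most ⌊0.25 × 6⌋ = 1 poor households.
So at least 3 − 1 = 2 must be lifted.

2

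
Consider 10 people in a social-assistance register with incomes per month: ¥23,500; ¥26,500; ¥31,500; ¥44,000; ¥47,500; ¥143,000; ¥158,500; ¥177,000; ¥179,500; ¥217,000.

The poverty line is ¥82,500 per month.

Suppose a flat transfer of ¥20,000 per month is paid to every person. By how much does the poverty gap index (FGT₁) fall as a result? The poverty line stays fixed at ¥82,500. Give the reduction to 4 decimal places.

Before: below the line — ¥23,500, ¥26,500, ¥31,500, ¥44,000, ¥47,500; poverty gap index (FGT₁) = 0.290303.
After the ¥20,000 transfer: below the line — ¥43,500, ¥46,500, ¥51,500, ¥64,000, ¥67,500; poverty gap index (FGT₁) = 0.169091.
Reduction = 0.290303 − 0.169091 = 0.1212.

0.1212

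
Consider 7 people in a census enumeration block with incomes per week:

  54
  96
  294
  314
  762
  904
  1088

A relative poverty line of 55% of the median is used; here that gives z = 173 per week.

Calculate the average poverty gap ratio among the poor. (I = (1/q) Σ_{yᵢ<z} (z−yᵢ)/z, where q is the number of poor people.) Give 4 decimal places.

0.5665

Incomes under z: 54, 96 (q = 2 of N = 7).
Relative gaps: 0.6879, 0.4451; sum = 1.132948.
I averages over the q = 2 poor units only: 1.132948 / 2 = 0.5665.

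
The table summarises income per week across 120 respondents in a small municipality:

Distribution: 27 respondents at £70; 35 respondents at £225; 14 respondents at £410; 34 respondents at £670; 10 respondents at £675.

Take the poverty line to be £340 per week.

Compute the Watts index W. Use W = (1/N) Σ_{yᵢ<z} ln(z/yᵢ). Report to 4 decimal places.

0.4760

Poor units: 27×£70, 35×£225 (q = 62 of N = 120).
Log gaps: ln(340/70) = 1.5805 (×27); ln(340/225) = 0.4128 (×35).
W = 57.121743 / 120 = 0.4760.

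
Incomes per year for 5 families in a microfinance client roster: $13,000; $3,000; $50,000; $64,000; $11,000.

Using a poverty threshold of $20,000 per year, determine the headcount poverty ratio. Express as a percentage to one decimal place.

3 of the 5 families have income below $20,000.
H = 3/5 = 60.0%.

60.0%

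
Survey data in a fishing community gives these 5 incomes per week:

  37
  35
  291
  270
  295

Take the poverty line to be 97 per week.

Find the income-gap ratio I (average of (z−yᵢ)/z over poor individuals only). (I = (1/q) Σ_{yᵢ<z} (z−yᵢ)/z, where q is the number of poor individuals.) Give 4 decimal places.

0.6289

Incomes under z: 35, 37 (q = 2 of N = 5).
Relative gaps: 0.6392, 0.6186; sum = 1.257732.
The income-gap ratio divides by q (the poor only): 1.257732 / 2 = 0.6289.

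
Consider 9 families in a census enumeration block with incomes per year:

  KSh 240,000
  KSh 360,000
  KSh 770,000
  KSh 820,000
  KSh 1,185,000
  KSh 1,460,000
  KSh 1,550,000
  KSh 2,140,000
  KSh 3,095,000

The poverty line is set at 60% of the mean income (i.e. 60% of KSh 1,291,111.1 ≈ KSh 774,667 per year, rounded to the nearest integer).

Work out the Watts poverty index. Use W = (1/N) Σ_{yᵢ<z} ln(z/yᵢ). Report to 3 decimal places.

0.216

Incomes under z: KSh 240,000, KSh 360,000, KSh 770,000 (q = 3 of N = 9).
Log gaps: ln(774667/240000) = 1.1718; ln(774667/360000) = 0.7663; ln(774667/770000) = 0.0060.
W = 1.944166 / 9 = 0.216.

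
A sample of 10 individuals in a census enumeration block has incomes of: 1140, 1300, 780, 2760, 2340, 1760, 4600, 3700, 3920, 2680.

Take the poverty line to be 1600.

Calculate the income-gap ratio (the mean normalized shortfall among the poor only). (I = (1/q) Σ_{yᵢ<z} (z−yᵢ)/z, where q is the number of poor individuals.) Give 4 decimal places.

Incomes under z: 780, 1140, 1300 (q = 3 of N = 10).
Relative gaps: 0.5125, 0.2875, 0.1875; sum = 0.987500.
The income-gap ratio divides by q (the poor only): 0.987500 / 3 = 0.3292.

0.3292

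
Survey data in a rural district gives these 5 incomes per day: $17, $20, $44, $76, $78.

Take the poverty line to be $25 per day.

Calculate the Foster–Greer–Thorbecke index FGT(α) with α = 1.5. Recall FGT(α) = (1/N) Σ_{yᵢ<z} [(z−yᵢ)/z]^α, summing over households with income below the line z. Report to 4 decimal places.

Below z: $17, $20 (q = 2 of N = 5).
Gap ratios (z−y)/z: (25−17)/25 = 0.3200; (25−20)/25 = 0.2000.
Raised to α = 1.5: 0.18102; 0.08944.
Sum = 0.270462; FGT(1.5) = 0.270462 / 5 = 0.0541.

0.0541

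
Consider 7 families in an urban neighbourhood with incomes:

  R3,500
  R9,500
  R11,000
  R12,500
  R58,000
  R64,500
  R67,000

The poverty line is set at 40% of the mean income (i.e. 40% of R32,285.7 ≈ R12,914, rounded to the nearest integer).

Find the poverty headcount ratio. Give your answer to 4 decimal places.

4 of the 7 families have income below R12,914.
H = 4/7 = 0.5714.

0.5714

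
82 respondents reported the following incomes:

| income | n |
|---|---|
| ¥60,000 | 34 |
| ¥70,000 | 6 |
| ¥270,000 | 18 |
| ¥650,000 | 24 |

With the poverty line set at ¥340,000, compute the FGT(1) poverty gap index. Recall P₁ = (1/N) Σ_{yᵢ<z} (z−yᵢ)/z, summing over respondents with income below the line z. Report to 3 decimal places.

0.445

Poor units: 34×¥60,000, 6×¥70,000, 18×¥270,000 (q = 58 of N = 82).
Shortfall ratios: (340000−60000)/340000 = 0.8235 (×34); (340000−70000)/340000 = 0.7941 (×6); (340000−270000)/340000 = 0.2059 (×18).
Σ = 36.470588. Dividing by the full population N = 82 gives P₁ = 0.445.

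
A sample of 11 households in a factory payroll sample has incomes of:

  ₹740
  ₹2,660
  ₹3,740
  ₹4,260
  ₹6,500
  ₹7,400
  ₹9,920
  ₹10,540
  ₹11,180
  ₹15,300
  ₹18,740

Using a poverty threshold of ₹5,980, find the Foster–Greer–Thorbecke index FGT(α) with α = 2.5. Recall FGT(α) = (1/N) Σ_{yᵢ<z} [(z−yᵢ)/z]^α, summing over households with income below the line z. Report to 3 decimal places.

0.098

Below z: ₹740, ₹2,660, ₹3,740, ₹4,260 (q = 4 of N = 11).
Normalized shortfalls: (5980−740)/5980 = 0.8763; (5980−2660)/5980 = 0.5552; (5980−3740)/5980 = 0.3746; (5980−4260)/5980 = 0.2876.
Raised to α = 2.5: 0.71875; 0.22966; 0.08588; 0.04437.
Sum = 1.078652; FGT(2.5) = 1.078652 / 11 = 0.098.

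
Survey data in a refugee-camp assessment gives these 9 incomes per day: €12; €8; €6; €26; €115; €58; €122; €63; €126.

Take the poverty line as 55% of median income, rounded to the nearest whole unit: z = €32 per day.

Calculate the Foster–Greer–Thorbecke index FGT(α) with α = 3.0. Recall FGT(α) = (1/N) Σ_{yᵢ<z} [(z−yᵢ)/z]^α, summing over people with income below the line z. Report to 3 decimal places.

0.134

Below z: €6, €8, €12, €26 (q = 4 of N = 9).
Gap ratios (z−y)/z: (32−6)/32 = 0.8125; (32−8)/32 = 0.7500; (32−12)/32 = 0.6250; (32−26)/32 = 0.1875.
Raised to α = 3.0: 0.53638; 0.42188; 0.24414; 0.00659.
Sum = 1.208984; FGT(3.0) = 1.208984 / 9 = 0.134.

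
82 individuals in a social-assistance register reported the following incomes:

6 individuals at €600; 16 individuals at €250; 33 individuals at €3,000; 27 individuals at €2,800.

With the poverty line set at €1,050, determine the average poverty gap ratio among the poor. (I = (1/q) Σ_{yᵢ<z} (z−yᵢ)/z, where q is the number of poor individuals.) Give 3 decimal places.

Below z: 16×€250, 6×€600 (q = 22 of N = 82).
Relative gaps: 0.7619 (×16), 0.4286 (×6); sum = 14.761905.
The income-gap ratio divides by q (the poor only): 14.761905 / 22 = 0.671.

0.671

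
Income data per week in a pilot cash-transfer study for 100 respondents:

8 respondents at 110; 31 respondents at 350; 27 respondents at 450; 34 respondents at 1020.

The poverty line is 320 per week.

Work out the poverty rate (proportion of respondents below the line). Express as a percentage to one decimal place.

8 of the 100 respondents have income below 320.
H = 8/100 = 8.0%.

8.0%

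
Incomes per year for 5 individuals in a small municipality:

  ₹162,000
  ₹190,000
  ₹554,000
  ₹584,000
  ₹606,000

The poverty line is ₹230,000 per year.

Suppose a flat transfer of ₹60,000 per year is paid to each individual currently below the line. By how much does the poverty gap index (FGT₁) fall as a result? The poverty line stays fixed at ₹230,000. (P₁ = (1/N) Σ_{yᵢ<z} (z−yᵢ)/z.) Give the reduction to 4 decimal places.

0.0870

Before: below the line — ₹162,000, ₹190,000; poverty gap index (FGT₁) = 0.093913.
After the ₹60,000 transfer: below the line — ₹222,000; poverty gap index (FGT₁) = 0.006957.
Reduction = 0.093913 − 0.006957 = 0.0870.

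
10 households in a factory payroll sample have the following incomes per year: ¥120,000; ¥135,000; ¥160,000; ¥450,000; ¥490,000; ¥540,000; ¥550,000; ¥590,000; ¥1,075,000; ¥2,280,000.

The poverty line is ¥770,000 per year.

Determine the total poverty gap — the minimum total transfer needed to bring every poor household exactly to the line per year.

¥3,125,000

Below z: ¥120,000, ¥135,000, ¥160,000, ¥450,000, ¥490,000, ¥540,000, ¥550,000, ¥590,000 (q = 8 of N = 10).
Individual gaps: 770000−120000 = 650000; 770000−135000 = 635000; 770000−160000 = 610000; 770000−450000 = 320000; 770000−490000 = 280000; 770000−540000 = 230000; 770000−550000 = 220000; 770000−590000 = 180000.
Aggregate gap = ¥3,125,000.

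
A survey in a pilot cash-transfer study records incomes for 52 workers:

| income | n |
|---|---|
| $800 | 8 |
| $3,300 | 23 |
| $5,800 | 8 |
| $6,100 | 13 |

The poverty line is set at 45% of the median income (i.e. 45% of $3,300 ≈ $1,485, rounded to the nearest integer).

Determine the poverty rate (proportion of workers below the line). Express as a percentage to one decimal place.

15.4%

8 of the 52 workers have income below $1,485.
H = 8/52 = 15.4%.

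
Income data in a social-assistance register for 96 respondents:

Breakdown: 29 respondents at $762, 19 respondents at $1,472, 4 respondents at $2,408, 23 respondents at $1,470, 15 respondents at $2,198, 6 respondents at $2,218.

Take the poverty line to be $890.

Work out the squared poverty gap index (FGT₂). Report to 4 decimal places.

0.0062

Below the line: 29×$762 (q = 29 of N = 96).
Shortfall ratios: (890−762)/890 = 0.1438 (×29).
Squared: 0.0207 (×29).
Sum = 0.599843; P₂ = 0.599843 / 96 = 0.0062.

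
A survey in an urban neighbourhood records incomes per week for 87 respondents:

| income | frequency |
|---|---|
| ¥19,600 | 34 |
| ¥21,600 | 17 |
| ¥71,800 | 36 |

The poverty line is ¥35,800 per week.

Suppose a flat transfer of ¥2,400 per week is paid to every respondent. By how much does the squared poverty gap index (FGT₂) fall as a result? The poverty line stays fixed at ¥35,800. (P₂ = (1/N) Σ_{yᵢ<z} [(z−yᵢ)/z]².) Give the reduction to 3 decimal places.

0.031

Before: below the line — 34×¥19,600, 17×¥21,600; squared poverty gap index (FGT₂) = 0.11077.
After the ¥2,400 transfer: below the line — 34×¥22,000, 17×¥24,000; squared poverty gap index (FGT₂) = 0.07930.
Reduction = 0.11077 − 0.07930 = 0.031.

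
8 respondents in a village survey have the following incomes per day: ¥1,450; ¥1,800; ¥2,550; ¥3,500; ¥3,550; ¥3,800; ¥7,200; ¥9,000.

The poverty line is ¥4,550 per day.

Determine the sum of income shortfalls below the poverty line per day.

Incomes under z: ¥1,450, ¥1,800, ¥2,550, ¥3,500, ¥3,550, ¥3,800 (q = 6 of N = 8).
Individual gaps: 4550−1450 = 3100; 4550−1800 = 2750; 4550−2550 = 2000; 4550−3500 = 1050; 4550−3550 = 1000; 4550−3800 = 750.
Aggregate gap = ¥10,650.

¥10,650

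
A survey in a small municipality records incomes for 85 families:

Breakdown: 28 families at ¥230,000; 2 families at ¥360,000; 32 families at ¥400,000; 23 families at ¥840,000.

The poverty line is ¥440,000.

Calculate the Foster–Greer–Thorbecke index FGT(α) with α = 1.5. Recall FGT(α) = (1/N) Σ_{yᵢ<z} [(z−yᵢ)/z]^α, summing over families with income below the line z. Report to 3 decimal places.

Incomes under z: 28×¥230,000, 2×¥360,000, 32×¥400,000 (q = 62 of N = 85).
Gap ratios (z−y)/z: (440000−230000)/440000 = 0.4773 (×28); (440000−360000)/440000 = 0.1818 (×2); (440000−400000)/440000 = 0.0909 (×32).
Raised to α = 1.5: 0.32972 (×28); 0.07753 (×2); 0.02741 (×32).
Sum = 10.264438; FGT(1.5) = 10.264438 / 85 = 0.121.

0.121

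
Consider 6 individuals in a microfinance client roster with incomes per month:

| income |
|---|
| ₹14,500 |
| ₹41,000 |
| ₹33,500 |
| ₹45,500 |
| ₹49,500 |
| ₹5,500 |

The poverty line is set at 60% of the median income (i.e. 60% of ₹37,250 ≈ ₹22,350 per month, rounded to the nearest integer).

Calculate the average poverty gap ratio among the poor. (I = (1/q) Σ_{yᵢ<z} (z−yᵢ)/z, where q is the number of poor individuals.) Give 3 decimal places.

0.553

Incomes under z: ₹5,500, ₹14,500 (q = 2 of N = 6).
Relative gaps: 0.7539, 0.3512; sum = 1.105145.
The income-gap ratio divides by q (the poor only): 1.105145 / 2 = 0.553.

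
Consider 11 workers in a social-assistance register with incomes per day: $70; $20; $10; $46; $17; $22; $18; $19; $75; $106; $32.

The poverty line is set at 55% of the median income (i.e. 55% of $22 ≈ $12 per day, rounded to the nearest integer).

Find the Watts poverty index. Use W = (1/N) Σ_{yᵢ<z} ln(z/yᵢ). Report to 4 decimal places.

0.0166

Incomes under z: $10 (q = 1 of N = 11).
Log shortfalls: ln(12/10) = 0.1823.
W = 0.182322 / 11 = 0.0166.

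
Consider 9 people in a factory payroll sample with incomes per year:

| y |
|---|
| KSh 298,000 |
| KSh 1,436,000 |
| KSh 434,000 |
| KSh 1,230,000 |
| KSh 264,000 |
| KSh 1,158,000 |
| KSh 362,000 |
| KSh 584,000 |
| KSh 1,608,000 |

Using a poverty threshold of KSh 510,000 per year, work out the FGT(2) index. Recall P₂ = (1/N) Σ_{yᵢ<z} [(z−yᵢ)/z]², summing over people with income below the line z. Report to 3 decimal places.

0.057

Poor units: KSh 264,000, KSh 298,000, KSh 362,000, KSh 434,000 (q = 4 of N = 9).
Relative gaps: (510000−264000)/510000 = 0.4824; (510000−298000)/510000 = 0.4157; (510000−362000)/510000 = 0.2902; (510000−434000)/510000 = 0.1490.
Squared: 0.2327; 0.1728; 0.0842; 0.0222.
Sum = 0.511880; P₂ = 0.511880 / 9 = 0.057.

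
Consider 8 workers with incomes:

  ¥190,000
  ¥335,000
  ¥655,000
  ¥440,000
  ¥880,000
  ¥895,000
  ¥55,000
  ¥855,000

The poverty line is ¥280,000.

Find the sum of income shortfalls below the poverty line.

Incomes under z: ¥55,000, ¥190,000 (q = 2 of N = 8).
Individual gaps: 280000−55000 = 225000; 280000−190000 = 90000.
Aggregate gap = ¥315,000.

¥315,000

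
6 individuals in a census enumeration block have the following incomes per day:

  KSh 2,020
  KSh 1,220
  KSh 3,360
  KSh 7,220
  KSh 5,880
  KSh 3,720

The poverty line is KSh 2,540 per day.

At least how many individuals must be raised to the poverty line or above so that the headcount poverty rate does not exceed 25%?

2 of the 6 individuals are poor, so H = 2/6 = 0.333.
A headcount ratio of at most 25% allows at most ⌊0.25 × 6⌋ = 1 poor individuals.
So at least 2 − 1 = 1 must be lifted.

1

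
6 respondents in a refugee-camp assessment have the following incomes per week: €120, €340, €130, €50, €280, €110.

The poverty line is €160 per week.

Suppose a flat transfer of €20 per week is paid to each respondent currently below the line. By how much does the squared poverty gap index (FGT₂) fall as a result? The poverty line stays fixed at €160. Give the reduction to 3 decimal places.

0.049

Before: below the line — €50, €110, €120, €130; squared poverty gap index (FGT₂) = 0.11133.
After the €20 transfer: below the line — €70, €130, €140, €150; squared poverty gap index (FGT₂) = 0.06185.
Reduction = 0.11133 − 0.06185 = 0.049.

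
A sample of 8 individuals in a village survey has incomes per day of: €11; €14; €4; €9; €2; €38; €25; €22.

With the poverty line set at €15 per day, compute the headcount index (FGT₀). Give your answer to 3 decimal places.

5 of the 8 individuals have income below €15.
H = 5/8 = 0.625.

0.625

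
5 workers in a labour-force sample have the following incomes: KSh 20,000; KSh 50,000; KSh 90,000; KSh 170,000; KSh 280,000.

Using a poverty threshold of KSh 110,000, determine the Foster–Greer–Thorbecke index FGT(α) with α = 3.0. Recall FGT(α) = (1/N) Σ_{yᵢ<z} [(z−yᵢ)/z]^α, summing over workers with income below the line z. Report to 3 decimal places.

0.143

Incomes under z: KSh 20,000, KSh 50,000, KSh 90,000 (q = 3 of N = 5).
Gap ratios (z−y)/z: (110000−20000)/110000 = 0.8182; (110000−50000)/110000 = 0.5455; (110000−90000)/110000 = 0.1818.
Raised to α = 3.0: 0.54771; 0.16228; 0.00601.
Sum = 0.716003; FGT(3.0) = 0.716003 / 5 = 0.143.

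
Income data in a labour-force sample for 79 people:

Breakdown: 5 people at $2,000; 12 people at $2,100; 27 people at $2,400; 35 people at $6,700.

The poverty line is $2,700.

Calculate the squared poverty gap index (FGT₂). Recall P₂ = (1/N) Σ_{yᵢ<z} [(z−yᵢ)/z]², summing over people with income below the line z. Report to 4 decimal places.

0.0160

Below z: 5×$2,000, 12×$2,100, 27×$2,400 (q = 44 of N = 79).
Relative gaps: (2700−2000)/2700 = 0.2593 (×5); (2700−2100)/2700 = 0.2222 (×12); (2700−2400)/2700 = 0.1111 (×27).
Squared: 0.0672 (×5); 0.0494 (×12); 0.0123 (×27).
Sum = 1.262003; P₂ = 1.262003 / 79 = 0.0160.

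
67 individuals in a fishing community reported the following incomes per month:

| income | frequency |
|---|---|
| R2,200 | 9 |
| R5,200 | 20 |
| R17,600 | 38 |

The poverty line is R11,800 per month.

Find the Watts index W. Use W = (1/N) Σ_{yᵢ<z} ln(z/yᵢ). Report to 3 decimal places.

Poor units: 9×R2,200, 20×R5,200 (q = 29 of N = 67).
ln(z/y) terms: ln(11800/2200) = 1.6796 (×9); ln(11800/5200) = 0.8194 (×20).
W = 31.505598 / 67 = 0.470.

0.470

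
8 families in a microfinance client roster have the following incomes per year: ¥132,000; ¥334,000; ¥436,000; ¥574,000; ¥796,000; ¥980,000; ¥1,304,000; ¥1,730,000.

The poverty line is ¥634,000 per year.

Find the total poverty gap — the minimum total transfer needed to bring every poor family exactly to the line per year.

¥1,060,000

Below z: ¥132,000, ¥334,000, ¥436,000, ¥574,000 (q = 4 of N = 8).
Individual gaps: 634000−132000 = 502000; 634000−334000 = 300000; 634000−436000 = 198000; 634000−574000 = 60000.
Aggregate gap = ¥1,060,000.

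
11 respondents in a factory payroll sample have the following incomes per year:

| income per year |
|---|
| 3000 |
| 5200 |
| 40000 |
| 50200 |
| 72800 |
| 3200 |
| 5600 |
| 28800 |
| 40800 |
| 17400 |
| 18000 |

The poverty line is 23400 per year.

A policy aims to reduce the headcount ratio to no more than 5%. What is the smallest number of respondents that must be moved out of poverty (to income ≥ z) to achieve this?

6

6 of the 11 respondents are poor, so H = 6/11 = 0.545.
A headcount ratio of at most 5% allows at most ⌊0.05 × 11⌋ = 0 poor respondents.
So at least 6 − 0 = 6 must be lifted.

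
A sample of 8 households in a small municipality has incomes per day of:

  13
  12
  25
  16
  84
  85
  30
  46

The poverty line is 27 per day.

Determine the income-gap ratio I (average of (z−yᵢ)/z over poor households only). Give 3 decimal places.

Poor units: 12, 13, 16, 25 (q = 4 of N = 8).
Relative gaps: 0.5556, 0.5185, 0.4074, 0.0741; sum = 1.555556.
The income-gap ratio divides by q (the poor only): 1.555556 / 4 = 0.389.

0.389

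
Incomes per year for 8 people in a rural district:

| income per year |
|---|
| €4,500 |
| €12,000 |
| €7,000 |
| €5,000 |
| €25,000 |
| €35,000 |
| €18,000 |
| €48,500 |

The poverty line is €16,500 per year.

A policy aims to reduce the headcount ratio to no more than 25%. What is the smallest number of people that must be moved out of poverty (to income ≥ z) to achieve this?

2

4 of the 8 people are poor, so H = 4/8 = 0.500.
A headcount ratio of at most 25% allows at most ⌊0.25 × 8⌋ = 2 poor people.
So at least 4 − 2 = 2 must be lifted.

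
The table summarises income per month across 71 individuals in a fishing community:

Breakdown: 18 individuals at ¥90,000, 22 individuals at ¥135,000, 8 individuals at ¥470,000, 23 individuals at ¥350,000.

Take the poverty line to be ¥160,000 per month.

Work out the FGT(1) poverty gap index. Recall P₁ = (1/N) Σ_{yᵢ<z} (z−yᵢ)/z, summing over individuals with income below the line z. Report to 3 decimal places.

Below the line: 18×¥90,000, 22×¥135,000 (q = 40 of N = 71).
Shortfall ratios: (160000−90000)/160000 = 0.4375 (×18); (160000−135000)/160000 = 0.1562 (×22).
Sum of shortfalls = 11.312500; P₁ averages over all N: 11.312500 / 71 = 0.159.

0.159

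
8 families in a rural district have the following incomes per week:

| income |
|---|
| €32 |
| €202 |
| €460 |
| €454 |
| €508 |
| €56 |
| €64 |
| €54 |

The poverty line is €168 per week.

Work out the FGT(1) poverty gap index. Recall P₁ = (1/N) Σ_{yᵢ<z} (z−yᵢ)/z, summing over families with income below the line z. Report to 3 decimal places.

Incomes under z: €32, €54, €56, €64 (q = 4 of N = 8).
Shortfall ratios: (168−32)/168 = 0.8095; (168−54)/168 = 0.6786; (168−56)/168 = 0.6667; (168−64)/168 = 0.6190.
Σ = 2.773810. Dividing by the full population N = 8 gives P₁ = 0.347.

0.347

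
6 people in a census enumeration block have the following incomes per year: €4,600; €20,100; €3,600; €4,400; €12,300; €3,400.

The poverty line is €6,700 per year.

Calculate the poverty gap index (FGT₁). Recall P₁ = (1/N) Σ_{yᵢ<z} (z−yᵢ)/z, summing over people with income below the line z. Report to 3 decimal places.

Incomes under z: €3,400, €3,600, €4,400, €4,600 (q = 4 of N = 6).
Relative gaps: (6700−3400)/6700 = 0.4925; (6700−3600)/6700 = 0.4627; (6700−4400)/6700 = 0.3433; (6700−4600)/6700 = 0.3134.
Σ = 1.611940. Dividing by the full population N = 6 gives P₁ = 0.269.

0.269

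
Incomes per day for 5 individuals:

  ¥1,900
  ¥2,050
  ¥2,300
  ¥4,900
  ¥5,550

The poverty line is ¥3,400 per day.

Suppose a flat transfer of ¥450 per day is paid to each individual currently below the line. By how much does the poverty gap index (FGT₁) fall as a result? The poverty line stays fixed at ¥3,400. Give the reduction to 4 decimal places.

0.0794

Before: below the line — ¥1,900, ¥2,050, ¥2,300; poverty gap index (FGT₁) = 0.232353.
After the ¥450 transfer: below the line — ¥2,350, ¥2,500, ¥2,750; poverty gap index (FGT₁) = 0.152941.
Reduction = 0.232353 − 0.152941 = 0.0794.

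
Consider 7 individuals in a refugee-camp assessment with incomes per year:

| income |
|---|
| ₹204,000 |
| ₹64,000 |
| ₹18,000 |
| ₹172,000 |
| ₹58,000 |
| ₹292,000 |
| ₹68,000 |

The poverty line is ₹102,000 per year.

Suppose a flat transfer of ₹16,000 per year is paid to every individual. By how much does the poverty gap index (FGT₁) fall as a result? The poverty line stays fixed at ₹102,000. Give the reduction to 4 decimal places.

0.0896

Before: below the line — ₹18,000, ₹58,000, ₹64,000, ₹68,000; poverty gap index (FGT₁) = 0.280112.
After the ₹16,000 transfer: below the line — ₹34,000, ₹74,000, ₹80,000, ₹84,000; poverty gap index (FGT₁) = 0.190476.
Reduction = 0.280112 − 0.190476 = 0.0896.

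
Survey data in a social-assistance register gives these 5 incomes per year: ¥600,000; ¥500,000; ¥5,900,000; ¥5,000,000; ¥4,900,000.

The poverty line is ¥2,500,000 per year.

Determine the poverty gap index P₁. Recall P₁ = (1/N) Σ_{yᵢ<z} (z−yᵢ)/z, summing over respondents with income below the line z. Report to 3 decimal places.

0.312

Below z: ¥500,000, ¥600,000 (q = 2 of N = 5).
Shortfall ratios: (2500000−500000)/2500000 = 0.8000; (2500000−600000)/2500000 = 0.7600.
Σ = 1.560000. Dividing by the full population N = 5 gives P₁ = 0.312.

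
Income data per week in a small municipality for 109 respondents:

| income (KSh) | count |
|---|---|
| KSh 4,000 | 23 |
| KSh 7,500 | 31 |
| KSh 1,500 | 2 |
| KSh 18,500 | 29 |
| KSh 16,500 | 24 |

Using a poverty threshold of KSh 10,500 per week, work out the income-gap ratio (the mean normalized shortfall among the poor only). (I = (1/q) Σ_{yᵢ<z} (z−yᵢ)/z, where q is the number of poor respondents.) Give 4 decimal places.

0.4430

Below the line: 2×KSh 1,500, 23×KSh 4,000, 31×KSh 7,500 (q = 56 of N = 109).
Shortfall ratios (z−y)/z: 0.8571 (×2), 0.6190 (×23), 0.2857 (×31); sum = 24.809524.
The income-gap ratio divides by q (the poor only): 24.809524 / 56 = 0.4430.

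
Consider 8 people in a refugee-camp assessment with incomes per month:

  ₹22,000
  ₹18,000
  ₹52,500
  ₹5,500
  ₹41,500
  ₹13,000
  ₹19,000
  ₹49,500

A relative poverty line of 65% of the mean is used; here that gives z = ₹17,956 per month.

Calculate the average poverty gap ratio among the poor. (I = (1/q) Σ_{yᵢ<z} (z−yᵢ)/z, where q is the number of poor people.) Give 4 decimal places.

Below the line: ₹5,500, ₹13,000 (q = 2 of N = 8).
Shortfall ratios (z−y)/z: 0.6937, 0.2760; sum = 0.969704.
I averages over the q = 2 poor units only: 0.969704 / 2 = 0.4849.

0.4849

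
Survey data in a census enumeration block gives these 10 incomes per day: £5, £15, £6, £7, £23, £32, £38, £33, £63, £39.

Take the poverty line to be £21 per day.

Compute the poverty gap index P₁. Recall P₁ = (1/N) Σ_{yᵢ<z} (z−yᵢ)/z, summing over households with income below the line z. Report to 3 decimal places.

0.243

Below the line: £5, £6, £7, £15 (q = 4 of N = 10).
Shortfall ratios: (21−5)/21 = 0.7619; (21−6)/21 = 0.7143; (21−7)/21 = 0.6667; (21−15)/21 = 0.2857.
Sum of shortfalls = 2.428571; P₁ averages over all N: 2.428571 / 10 = 0.243.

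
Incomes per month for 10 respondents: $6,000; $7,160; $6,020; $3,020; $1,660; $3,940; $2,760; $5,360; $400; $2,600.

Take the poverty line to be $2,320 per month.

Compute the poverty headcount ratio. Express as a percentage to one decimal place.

2 of the 10 respondents have income below $2,320.
H = 2/10 = 20.0%.

20.0%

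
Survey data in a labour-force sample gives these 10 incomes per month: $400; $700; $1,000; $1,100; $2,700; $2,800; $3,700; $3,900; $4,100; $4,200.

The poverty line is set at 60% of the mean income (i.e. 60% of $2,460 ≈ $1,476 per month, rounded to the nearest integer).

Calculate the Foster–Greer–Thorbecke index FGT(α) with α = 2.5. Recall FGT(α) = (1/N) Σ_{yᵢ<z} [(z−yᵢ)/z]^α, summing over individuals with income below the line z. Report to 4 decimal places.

Poor units: $400, $700, $1,000, $1,100 (q = 4 of N = 10).
Gap ratios (z−y)/z: (1476−400)/1476 = 0.7290; (1476−700)/1476 = 0.5257; (1476−1000)/1476 = 0.3225; (1476−1100)/1476 = 0.2547.
Raised to α = 2.5: 0.45375; 0.20042; 0.05906; 0.03275.
Sum = 0.745981; FGT(2.5) = 0.745981 / 10 = 0.0746.

0.0746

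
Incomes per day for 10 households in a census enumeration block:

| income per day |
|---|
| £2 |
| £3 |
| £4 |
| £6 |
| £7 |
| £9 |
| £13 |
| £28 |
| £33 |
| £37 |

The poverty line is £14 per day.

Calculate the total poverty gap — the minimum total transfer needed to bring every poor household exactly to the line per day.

£54

Below the line: £2, £3, £4, £6, £7, £9, £13 (q = 7 of N = 10).
Individual gaps: 14−2 = 12; 14−3 = 11; 14−4 = 10; 14−6 = 8; 14−7 = 7; 14−9 = 5; 14−13 = 1.
Aggregate gap = £54.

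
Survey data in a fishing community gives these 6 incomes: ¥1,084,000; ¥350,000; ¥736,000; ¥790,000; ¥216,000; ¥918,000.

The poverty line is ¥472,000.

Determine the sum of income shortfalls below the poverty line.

Below z: ¥216,000, ¥350,000 (q = 2 of N = 6).
Individual gaps: 472000−216000 = 256000; 472000−350000 = 122000.
Aggregate gap = ¥378,000.

¥378,000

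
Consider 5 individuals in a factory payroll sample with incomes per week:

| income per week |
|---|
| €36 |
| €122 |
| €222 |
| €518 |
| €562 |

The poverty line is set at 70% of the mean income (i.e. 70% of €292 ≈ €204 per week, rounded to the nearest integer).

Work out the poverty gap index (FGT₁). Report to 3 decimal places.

Below z: €36, €122 (q = 2 of N = 5).
Normalized shortfalls: (204−36)/204 = 0.8235; (204−122)/204 = 0.4020.
Sum of shortfalls = 1.225490; P₁ averages over all N: 1.225490 / 5 = 0.245.

0.245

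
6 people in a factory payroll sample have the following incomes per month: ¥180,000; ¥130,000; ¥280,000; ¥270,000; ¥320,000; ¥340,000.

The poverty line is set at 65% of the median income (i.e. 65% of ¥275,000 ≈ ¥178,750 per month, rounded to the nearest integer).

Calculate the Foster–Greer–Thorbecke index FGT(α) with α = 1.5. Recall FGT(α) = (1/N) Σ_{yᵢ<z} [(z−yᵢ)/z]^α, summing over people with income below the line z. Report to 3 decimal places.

Poor units: ¥130,000 (q = 1 of N = 6).
Shortfall ratios: (178750−130000)/178750 = 0.2727.
Raised to α = 1.5: 0.14243.
Sum = 0.142427; FGT(1.5) = 0.142427 / 6 = 0.024.

0.024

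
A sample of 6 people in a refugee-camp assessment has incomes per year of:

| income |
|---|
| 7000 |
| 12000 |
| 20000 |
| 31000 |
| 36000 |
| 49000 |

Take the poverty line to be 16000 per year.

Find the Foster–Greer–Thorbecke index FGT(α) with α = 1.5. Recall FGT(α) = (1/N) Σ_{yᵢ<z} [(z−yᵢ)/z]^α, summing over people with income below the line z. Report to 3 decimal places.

Below z: 7000, 12000 (q = 2 of N = 6).
Normalized shortfalls: (16000−7000)/16000 = 0.5625; (16000−12000)/16000 = 0.2500.
Raised to α = 1.5: 0.42188; 0.12500.
Sum = 0.546875; FGT(1.5) = 0.546875 / 6 = 0.091.

0.091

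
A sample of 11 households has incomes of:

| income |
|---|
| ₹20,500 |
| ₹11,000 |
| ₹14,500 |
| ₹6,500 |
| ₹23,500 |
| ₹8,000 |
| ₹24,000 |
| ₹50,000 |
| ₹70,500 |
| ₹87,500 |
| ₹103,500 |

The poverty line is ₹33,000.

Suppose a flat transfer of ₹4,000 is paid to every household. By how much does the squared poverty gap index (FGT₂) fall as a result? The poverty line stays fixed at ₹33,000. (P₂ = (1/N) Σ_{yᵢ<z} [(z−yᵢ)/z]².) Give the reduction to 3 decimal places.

0.073

Before: below the line — ₹6,500, ₹8,000, ₹11,000, ₹14,500, ₹20,500, ₹23,500, ₹24,000; squared poverty gap index (FGT₂) = 0.20711.
After the ₹4,000 transfer: below the line — ₹10,500, ₹12,000, ₹15,000, ₹18,500, ₹24,500, ₹27,500, ₹28,000; squared poverty gap index (FGT₂) = 0.13432.
Reduction = 0.20711 − 0.13432 = 0.073.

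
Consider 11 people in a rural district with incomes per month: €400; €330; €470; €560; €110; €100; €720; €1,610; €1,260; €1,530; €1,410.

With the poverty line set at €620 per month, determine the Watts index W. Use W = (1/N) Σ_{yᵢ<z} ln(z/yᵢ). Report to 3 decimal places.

Incomes under z: €100, €110, €330, €400, €470, €560 (q = 6 of N = 11).
Log gaps: ln(620/100) = 1.8245; ln(620/110) = 1.7292; ln(620/330) = 0.6306; ln(620/400) = 0.4383; ln(620/470) = 0.2770; ln(620/560) = 0.1018.
W = 5.001440 / 11 = 0.455.

0.455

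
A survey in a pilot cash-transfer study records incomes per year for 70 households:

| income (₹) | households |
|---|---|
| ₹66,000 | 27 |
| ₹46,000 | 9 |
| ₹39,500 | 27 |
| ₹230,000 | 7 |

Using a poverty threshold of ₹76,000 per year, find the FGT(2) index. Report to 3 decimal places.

0.116

Incomes under z: 27×₹39,500, 9×₹46,000, 27×₹66,000 (q = 63 of N = 70).
Relative gaps: (76000−39500)/76000 = 0.4803 (×27); (76000−46000)/76000 = 0.3947 (×9); (76000−66000)/76000 = 0.1316 (×27).
Squared: 0.2307 (×27); 0.1558 (×9); 0.0173 (×27).
Sum = 8.097429; P₂ = 8.097429 / 70 = 0.116.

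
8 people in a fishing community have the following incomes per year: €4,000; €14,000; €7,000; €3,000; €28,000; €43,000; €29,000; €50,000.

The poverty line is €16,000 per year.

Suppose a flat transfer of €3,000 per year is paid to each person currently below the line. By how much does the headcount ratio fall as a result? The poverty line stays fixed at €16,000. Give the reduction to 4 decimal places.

0.1250

Before: below the line — €3,000, €4,000, €7,000, €14,000; headcount ratio = 0.500000.
After the €3,000 transfer: below the line — €6,000, €7,000, €10,000; headcount ratio = 0.375000.
Reduction = 0.500000 − 0.375000 = 0.1250.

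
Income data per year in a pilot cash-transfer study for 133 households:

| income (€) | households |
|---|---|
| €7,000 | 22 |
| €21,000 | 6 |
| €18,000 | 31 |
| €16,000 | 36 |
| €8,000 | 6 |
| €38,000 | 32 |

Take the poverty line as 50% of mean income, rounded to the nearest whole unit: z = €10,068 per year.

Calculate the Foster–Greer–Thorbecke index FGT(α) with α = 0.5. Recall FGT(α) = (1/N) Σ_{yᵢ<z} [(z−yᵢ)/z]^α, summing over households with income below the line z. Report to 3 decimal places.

0.112

Below the line: 22×€7,000, 6×€8,000 (q = 28 of N = 133).
Shortfall ratios: (10068−7000)/10068 = 0.3047 (×22); (10068−8000)/10068 = 0.2054 (×6).
Raised to α = 0.5: 0.55202 (×22); 0.45321 (×6).
Sum = 14.863761; FGT(0.5) = 14.863761 / 133 = 0.112.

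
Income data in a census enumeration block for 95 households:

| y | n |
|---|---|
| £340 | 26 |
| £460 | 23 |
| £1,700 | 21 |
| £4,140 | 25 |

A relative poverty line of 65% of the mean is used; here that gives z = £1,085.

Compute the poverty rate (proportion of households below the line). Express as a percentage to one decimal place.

51.6%

49 of the 95 households have income below £1,085.
H = 49/95 = 51.6%.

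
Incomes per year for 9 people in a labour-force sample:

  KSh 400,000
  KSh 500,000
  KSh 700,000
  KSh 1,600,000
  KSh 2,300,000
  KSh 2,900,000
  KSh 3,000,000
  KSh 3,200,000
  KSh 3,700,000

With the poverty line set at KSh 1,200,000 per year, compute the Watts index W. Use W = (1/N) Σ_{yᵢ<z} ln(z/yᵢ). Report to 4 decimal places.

0.2792

Incomes under z: KSh 400,000, KSh 500,000, KSh 700,000 (q = 3 of N = 9).
ln(z/y) terms: ln(1200000/400000) = 1.0986; ln(1200000/500000) = 0.8755; ln(1200000/700000) = 0.5390.
W = 2.513078 / 9 = 0.2792.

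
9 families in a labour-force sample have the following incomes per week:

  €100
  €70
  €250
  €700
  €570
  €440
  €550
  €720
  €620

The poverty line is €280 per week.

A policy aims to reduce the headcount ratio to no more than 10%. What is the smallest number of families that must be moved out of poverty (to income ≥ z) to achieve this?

3

3 of the 9 families are poor, so H = 3/9 = 0.333.
A headcount ratio of at most 10% allows at most ⌊0.10 × 9⌋ = 0 poor families.
So at least 3 − 0 = 3 must be lifted.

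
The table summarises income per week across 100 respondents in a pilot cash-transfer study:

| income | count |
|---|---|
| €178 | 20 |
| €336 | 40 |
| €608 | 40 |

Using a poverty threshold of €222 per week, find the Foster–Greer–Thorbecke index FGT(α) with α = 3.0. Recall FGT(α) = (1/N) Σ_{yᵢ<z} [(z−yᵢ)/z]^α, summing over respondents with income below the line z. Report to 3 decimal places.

0.002

Incomes under z: 20×€178 (q = 20 of N = 100).
Relative gaps: (222−178)/222 = 0.1982 (×20).
Raised to α = 3.0: 0.00779 (×20).
Sum = 0.155715; FGT(3.0) = 0.155715 / 100 = 0.002.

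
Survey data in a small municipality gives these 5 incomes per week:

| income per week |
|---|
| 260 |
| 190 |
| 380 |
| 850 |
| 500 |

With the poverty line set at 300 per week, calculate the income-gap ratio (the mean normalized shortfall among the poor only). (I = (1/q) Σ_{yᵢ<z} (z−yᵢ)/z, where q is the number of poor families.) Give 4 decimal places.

Below z: 190, 260 (q = 2 of N = 5).
Shortfall ratios (z−y)/z: 0.3667, 0.1333; sum = 0.500000.
I averages over the q = 2 poor units only: 0.500000 / 2 = 0.2500.

0.2500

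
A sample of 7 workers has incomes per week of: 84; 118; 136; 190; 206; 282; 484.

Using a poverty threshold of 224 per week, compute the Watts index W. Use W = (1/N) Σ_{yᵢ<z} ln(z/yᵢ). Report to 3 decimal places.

0.338

Below the line: 84, 118, 136, 190, 206 (q = 5 of N = 7).
Log gaps: ln(224/84) = 0.9808; ln(224/118) = 0.6410; ln(224/136) = 0.4990; ln(224/190) = 0.1646; ln(224/206) = 0.0838.
W = 2.369174 / 7 = 0.338.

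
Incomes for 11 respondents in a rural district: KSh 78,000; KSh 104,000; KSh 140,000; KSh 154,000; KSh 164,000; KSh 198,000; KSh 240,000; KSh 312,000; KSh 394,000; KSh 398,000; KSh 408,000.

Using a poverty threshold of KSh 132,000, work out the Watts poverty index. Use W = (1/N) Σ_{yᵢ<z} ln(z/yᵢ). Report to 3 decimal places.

Below the line: KSh 78,000, KSh 104,000 (q = 2 of N = 11).
Log gaps: ln(132000/78000) = 0.5261; ln(132000/104000) = 0.2384.
W = 0.764504 / 11 = 0.070.

0.070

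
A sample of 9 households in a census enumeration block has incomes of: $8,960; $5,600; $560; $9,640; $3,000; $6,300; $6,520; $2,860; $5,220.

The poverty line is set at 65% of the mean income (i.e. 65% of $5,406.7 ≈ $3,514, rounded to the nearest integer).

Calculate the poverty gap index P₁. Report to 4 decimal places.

0.1303

Below the line: $560, $2,860, $3,000 (q = 3 of N = 9).
Relative gaps: (3514−560)/3514 = 0.8406; (3514−2860)/3514 = 0.1861; (3514−3000)/3514 = 0.1463.
Σ = 1.173022. Dividing by the full population N = 9 gives P₁ = 0.1303.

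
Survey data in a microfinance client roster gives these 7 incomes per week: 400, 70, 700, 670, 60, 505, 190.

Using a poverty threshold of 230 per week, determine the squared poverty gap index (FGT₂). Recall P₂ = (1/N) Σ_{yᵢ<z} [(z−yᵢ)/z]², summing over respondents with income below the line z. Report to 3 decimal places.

Incomes under z: 60, 70, 190 (q = 3 of N = 7).
Shortfall ratios: (230−60)/230 = 0.7391; (230−70)/230 = 0.6957; (230−190)/230 = 0.1739.
Squared: 0.5463; 0.4839; 0.0302.
Sum = 1.060491; P₂ = 1.060491 / 7 = 0.151.

0.151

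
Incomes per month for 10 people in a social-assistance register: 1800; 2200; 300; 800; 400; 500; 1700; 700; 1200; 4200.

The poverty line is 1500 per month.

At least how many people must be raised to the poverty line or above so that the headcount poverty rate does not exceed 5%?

6 of the 10 people are poor, so H = 6/10 = 0.600.
A headcount ratio of at most 5% allows at most ⌊0.05 × 10⌋ = 0 poor people.
So at least 6 − 0 = 6 must be lifted.

6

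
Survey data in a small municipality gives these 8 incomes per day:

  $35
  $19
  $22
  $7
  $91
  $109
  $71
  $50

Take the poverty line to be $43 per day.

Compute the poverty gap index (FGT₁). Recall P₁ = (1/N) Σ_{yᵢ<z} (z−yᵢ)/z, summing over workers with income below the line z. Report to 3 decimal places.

Below the line: $7, $19, $22, $35 (q = 4 of N = 8).
Normalized shortfalls: (43−7)/43 = 0.8372; (43−19)/43 = 0.5581; (43−22)/43 = 0.4884; (43−35)/43 = 0.1860.
Σ = 2.069767. Dividing by the full population N = 8 gives P₁ = 0.259.

0.259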